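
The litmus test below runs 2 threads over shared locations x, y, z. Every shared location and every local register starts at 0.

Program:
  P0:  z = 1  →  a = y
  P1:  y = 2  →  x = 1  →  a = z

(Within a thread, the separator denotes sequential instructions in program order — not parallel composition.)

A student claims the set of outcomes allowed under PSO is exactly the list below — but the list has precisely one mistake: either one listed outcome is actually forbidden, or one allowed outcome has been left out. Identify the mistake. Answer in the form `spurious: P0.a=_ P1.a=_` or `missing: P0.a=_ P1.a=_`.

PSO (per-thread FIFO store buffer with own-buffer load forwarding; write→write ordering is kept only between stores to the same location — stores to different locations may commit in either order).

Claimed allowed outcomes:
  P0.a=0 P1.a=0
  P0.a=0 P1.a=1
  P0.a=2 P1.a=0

missing: P0.a=2 P1.a=1

outcome vector order: (P0.a,P1.a)
PSO (4): (0,0); (0,1); (2,0); (2,1)
PSO∖claimed = {(2,1)}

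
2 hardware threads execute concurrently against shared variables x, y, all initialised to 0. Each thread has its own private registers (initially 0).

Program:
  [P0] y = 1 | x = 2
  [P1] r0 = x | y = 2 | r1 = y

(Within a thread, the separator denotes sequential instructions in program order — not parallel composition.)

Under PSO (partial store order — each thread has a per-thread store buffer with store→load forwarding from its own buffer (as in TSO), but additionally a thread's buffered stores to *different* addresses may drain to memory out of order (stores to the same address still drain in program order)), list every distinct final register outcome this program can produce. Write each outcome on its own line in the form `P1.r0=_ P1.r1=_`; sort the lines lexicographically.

outcome vector order: (P1.r0,P1.r1)
|PSO outcomes| = 4

P1.r0=0 P1.r1=1
P1.r0=0 P1.r1=2
P1.r0=2 P1.r1=1
P1.r0=2 P1.r1=2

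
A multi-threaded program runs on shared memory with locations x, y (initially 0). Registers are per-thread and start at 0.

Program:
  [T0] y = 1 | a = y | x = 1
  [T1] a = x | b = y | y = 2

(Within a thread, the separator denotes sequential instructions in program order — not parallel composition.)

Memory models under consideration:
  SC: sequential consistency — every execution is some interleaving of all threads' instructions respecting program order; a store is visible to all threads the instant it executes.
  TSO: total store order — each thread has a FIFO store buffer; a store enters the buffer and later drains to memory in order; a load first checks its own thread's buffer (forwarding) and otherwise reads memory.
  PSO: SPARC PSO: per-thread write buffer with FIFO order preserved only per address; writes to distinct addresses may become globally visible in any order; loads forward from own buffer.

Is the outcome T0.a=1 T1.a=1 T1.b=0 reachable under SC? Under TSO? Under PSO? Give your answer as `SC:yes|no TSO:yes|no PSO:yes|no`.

outcome vector order: (T0.a,T1.a,T1.b)
under SC → 1/0/0; 1/0/1; 1/1/1; 2/0/0; 2/0/1
under TSO → 1/0/0; 1/0/1; 1/1/1; 2/0/0; 2/0/1
under PSO → 1/0/0; 1/0/1; 1/1/0; 1/1/1; 2/0/0; 2/0/1
target 1/1/0 ∈ {PSO}

SC:no TSO:no PSO:yes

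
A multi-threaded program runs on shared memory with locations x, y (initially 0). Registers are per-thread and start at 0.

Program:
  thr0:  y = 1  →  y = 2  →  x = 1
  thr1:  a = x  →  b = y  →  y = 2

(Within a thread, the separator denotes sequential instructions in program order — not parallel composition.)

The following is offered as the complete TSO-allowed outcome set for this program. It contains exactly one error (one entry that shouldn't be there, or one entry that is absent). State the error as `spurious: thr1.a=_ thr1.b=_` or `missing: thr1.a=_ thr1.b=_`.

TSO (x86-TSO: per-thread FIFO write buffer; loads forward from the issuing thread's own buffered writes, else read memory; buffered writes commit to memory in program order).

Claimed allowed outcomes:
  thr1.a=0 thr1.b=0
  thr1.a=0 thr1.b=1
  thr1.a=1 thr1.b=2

missing: thr1.a=0 thr1.b=2

outcome vector order: (thr1.a,thr1.b)
TSO: 4 outcomes — {(0,0) (0,1) (0,2) (1,2)}
TSO∖claimed = {(0,2)}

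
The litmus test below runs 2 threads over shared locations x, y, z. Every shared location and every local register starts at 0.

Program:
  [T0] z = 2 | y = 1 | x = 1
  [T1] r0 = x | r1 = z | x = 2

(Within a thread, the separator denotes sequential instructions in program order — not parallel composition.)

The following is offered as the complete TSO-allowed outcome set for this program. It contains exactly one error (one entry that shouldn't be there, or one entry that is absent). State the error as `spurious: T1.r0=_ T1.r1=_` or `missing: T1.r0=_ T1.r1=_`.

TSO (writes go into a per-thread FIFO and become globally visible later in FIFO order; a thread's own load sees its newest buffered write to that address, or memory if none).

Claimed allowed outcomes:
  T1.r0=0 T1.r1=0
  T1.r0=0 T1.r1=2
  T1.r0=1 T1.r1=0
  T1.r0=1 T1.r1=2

spurious: T1.r0=1 T1.r1=0

outcome vector order: (T1.r0,T1.r1)
TSO: 3 outcomes — {(0,0), (0,2), (1,2)}
claimed∖TSO = {(1,0)}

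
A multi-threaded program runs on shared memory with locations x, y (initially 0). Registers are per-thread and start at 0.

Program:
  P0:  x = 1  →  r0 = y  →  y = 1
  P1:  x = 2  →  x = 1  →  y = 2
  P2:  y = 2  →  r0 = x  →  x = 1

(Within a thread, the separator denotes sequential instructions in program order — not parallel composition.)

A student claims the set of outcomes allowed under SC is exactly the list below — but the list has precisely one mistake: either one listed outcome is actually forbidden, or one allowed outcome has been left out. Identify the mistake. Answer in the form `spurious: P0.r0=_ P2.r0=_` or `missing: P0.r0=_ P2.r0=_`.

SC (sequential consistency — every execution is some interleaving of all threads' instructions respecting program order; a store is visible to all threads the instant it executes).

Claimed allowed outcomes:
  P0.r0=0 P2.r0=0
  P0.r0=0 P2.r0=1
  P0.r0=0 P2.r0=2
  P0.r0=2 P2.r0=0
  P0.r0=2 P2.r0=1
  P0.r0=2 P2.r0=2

spurious: P0.r0=0 P2.r0=0

outcome vector order: (P0.r0,P2.r0)
under SC → 0/1, 0/2, 2/0, 2/1, 2/2
claimed∖SC = {0/0}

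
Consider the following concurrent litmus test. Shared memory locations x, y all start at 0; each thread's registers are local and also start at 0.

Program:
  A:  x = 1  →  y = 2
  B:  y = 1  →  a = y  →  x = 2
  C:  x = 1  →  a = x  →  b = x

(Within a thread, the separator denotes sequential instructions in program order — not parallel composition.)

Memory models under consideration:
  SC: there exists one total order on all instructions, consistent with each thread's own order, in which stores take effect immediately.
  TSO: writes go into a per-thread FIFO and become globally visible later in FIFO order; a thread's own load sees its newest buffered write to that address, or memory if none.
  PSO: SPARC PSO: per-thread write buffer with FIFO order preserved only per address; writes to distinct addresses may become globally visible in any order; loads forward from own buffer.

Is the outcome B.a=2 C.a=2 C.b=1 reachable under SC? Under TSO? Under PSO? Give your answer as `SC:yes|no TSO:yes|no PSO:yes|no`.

SC:no TSO:no PSO:yes

outcome vector order: (B.a,C.a,C.b)
[SC] allowed = {111, 112, 121, 122, 211, 212, 222}
[TSO] allowed = {111, 112, 121, 122, 211, 212, 222}
[PSO] allowed = {111, 112, 121, 122, 211, 212, 221, 222}
target 221 ∈ {PSO}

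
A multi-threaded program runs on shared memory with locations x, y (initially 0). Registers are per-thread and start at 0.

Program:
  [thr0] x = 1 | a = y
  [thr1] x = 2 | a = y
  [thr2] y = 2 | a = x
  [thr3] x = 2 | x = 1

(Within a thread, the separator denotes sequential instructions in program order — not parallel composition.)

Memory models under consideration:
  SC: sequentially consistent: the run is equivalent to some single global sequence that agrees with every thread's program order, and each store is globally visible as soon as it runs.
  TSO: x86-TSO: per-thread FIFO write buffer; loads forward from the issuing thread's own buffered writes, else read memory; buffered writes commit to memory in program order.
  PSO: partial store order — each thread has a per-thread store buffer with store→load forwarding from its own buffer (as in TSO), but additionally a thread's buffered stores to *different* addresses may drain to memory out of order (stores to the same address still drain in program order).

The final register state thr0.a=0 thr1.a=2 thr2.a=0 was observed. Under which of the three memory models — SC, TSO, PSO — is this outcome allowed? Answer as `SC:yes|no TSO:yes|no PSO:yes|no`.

SC:no TSO:yes PSO:yes

outcome vector order: (thr0.a,thr1.a,thr2.a)
[SC] allowed = {0/0/1; 0/0/2; 0/2/1; 0/2/2; 2/0/1; 2/0/2; 2/2/0; 2/2/1; 2/2/2}
[TSO] allowed = {0/0/0; 0/0/1; 0/0/2; 0/2/0; 0/2/1; 0/2/2; 2/0/0; 2/0/1; 2/0/2; 2/2/0; 2/2/1; 2/2/2}
[PSO] allowed = {0/0/0; 0/0/1; 0/0/2; 0/2/0; 0/2/1; 0/2/2; 2/0/0; 2/0/1; 2/0/2; 2/2/0; 2/2/1; 2/2/2}
target 0/2/0 ∈ {TSO,PSO}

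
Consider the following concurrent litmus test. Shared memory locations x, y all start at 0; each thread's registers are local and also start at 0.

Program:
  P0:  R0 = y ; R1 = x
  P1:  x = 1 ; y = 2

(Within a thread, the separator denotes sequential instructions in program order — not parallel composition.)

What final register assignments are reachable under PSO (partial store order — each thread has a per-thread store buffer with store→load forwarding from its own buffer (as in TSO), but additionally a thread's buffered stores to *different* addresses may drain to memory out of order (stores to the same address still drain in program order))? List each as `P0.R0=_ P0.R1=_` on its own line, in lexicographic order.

outcome vector order: (P0.R0,P0.R1)
|PSO outcomes| = 4

P0.R0=0 P0.R1=0
P0.R0=0 P0.R1=1
P0.R0=2 P0.R1=0
P0.R0=2 P0.R1=1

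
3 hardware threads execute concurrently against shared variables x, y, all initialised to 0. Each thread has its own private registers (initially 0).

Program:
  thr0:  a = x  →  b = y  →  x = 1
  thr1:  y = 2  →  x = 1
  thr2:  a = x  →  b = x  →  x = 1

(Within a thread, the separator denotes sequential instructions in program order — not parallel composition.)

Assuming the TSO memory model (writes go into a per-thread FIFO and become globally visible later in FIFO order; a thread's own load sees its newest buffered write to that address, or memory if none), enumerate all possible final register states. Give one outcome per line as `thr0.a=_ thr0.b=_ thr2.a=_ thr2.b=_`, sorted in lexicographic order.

outcome vector order: (thr0.a,thr0.b,thr2.a,thr2.b)
|TSO outcomes| = 10

thr0.a=0 thr0.b=0 thr2.a=0 thr2.b=0
thr0.a=0 thr0.b=0 thr2.a=0 thr2.b=1
thr0.a=0 thr0.b=0 thr2.a=1 thr2.b=1
thr0.a=0 thr0.b=2 thr2.a=0 thr2.b=0
thr0.a=0 thr0.b=2 thr2.a=0 thr2.b=1
thr0.a=0 thr0.b=2 thr2.a=1 thr2.b=1
thr0.a=1 thr0.b=0 thr2.a=0 thr2.b=0
thr0.a=1 thr0.b=2 thr2.a=0 thr2.b=0
thr0.a=1 thr0.b=2 thr2.a=0 thr2.b=1
thr0.a=1 thr0.b=2 thr2.a=1 thr2.b=1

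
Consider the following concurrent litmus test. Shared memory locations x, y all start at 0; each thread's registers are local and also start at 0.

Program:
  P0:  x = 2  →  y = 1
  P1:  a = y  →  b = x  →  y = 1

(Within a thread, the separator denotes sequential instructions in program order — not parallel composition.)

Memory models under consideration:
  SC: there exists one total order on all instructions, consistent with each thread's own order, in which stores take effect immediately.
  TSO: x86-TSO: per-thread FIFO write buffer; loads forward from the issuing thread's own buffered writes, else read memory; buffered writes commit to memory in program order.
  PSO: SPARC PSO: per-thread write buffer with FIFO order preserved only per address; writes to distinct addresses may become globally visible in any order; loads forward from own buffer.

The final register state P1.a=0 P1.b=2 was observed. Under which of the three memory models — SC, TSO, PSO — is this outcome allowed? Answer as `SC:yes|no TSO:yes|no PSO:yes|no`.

SC:yes TSO:yes PSO:yes

outcome vector order: (P1.a,P1.b)
under SC → 00 02 12
under TSO → 00 02 12
under PSO → 00 02 10 12
target 02 ∈ {SC,TSO,PSO}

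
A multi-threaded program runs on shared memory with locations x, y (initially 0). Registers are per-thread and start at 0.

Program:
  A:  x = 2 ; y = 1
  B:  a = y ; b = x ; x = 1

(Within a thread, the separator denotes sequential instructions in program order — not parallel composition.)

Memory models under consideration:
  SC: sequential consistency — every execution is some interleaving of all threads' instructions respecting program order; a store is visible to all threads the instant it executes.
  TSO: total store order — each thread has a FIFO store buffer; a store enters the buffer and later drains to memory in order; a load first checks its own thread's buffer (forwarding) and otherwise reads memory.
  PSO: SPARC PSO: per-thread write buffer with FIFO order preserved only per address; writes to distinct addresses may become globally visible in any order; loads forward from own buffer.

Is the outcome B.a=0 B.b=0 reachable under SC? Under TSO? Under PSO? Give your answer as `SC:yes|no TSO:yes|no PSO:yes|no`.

SC:yes TSO:yes PSO:yes

outcome vector order: (B.a,B.b)
[SC] allowed = {<0 0>; <0 2>; <1 2>}
[TSO] allowed = {<0 0>; <0 2>; <1 2>}
[PSO] allowed = {<0 0>; <0 2>; <1 0>; <1 2>}
target <0 0> ∈ {SC,TSO,PSO}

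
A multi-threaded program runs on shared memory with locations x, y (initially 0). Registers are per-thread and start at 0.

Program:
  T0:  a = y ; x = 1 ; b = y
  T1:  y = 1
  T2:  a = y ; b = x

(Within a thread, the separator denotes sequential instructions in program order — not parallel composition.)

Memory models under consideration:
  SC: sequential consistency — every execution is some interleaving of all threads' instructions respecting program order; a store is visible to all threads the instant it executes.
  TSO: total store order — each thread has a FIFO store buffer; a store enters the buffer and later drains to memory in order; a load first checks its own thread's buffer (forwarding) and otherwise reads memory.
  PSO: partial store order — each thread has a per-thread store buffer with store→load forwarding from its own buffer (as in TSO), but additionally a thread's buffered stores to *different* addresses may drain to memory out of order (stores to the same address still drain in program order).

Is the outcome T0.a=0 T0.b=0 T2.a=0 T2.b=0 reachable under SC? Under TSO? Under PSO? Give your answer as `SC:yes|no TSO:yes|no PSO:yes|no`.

outcome vector order: (T0.a,T0.b,T2.a,T2.b)
under SC → 0000 0001 0011 0100 0101 0110 0111 1100 1101 1110 1111
under TSO → 0000 0001 0010 0011 0100 0101 0110 0111 1100 1101 1110 1111
under PSO → 0000 0001 0010 0011 0100 0101 0110 0111 1100 1101 1110 1111
target 0000 ∈ {SC,TSO,PSO}

SC:yes TSO:yes PSO:yes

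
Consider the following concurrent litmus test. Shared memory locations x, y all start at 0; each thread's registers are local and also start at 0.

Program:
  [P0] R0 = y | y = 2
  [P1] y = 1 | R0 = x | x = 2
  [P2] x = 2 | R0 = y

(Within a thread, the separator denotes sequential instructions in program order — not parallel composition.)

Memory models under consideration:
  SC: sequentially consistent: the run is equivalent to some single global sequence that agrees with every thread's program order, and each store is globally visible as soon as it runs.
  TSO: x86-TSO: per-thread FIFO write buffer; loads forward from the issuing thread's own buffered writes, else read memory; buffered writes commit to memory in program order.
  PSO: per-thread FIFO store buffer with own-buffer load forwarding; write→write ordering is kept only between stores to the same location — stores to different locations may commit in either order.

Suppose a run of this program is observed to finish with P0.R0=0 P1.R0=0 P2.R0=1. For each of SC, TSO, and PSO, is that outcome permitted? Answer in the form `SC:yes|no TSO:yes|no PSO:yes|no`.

outcome vector order: (P0.R0,P1.R0,P2.R0)
SC (10): (0,0,1) (0,0,2) (0,2,0) (0,2,1) (0,2,2) (1,0,1) (1,0,2) (1,2,0) (1,2,1) (1,2,2)
TSO (12): (0,0,0) (0,0,1) (0,0,2) (0,2,0) (0,2,1) (0,2,2) (1,0,0) (1,0,1) (1,0,2) (1,2,0) (1,2,1) (1,2,2)
PSO (12): (0,0,0) (0,0,1) (0,0,2) (0,2,0) (0,2,1) (0,2,2) (1,0,0) (1,0,1) (1,0,2) (1,2,0) (1,2,1) (1,2,2)
target (0,0,1) ∈ {SC,TSO,PSO}

SC:yes TSO:yes PSO:yes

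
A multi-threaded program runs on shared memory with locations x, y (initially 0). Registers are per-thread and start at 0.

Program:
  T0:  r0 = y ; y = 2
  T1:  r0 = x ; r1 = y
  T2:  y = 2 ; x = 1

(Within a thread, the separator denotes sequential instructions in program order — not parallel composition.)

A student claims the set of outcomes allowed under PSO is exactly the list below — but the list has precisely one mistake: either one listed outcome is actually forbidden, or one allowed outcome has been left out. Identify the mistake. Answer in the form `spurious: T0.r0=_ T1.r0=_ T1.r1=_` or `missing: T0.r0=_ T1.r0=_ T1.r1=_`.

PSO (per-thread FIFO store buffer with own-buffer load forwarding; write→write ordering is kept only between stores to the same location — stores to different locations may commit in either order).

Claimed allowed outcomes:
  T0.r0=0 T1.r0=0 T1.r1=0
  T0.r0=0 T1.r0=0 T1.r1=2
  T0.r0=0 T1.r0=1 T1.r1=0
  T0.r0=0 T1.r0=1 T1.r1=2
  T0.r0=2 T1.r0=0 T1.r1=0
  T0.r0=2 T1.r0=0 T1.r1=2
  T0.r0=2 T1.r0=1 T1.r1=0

outcome vector order: (T0.r0,T1.r0,T1.r1)
PSO (8): 0/0/0 0/0/2 0/1/0 0/1/2 2/0/0 2/0/2 2/1/0 2/1/2
PSO∖claimed = {2/1/2}

missing: T0.r0=2 T1.r0=1 T1.r1=2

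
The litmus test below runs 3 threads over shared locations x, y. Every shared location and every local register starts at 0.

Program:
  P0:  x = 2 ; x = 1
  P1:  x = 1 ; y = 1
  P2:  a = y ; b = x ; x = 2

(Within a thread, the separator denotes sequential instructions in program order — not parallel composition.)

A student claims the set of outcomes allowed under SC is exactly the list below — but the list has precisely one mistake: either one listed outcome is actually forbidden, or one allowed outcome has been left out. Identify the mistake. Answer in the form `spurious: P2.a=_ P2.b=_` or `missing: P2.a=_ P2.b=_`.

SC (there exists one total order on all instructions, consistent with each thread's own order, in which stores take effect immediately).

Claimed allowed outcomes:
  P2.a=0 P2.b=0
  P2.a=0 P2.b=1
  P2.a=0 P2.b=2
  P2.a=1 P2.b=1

outcome vector order: (P2.a,P2.b)
SC (5): (0,0), (0,1), (0,2), (1,1), (1,2)
SC∖claimed = {(1,2)}

missing: P2.a=1 P2.b=2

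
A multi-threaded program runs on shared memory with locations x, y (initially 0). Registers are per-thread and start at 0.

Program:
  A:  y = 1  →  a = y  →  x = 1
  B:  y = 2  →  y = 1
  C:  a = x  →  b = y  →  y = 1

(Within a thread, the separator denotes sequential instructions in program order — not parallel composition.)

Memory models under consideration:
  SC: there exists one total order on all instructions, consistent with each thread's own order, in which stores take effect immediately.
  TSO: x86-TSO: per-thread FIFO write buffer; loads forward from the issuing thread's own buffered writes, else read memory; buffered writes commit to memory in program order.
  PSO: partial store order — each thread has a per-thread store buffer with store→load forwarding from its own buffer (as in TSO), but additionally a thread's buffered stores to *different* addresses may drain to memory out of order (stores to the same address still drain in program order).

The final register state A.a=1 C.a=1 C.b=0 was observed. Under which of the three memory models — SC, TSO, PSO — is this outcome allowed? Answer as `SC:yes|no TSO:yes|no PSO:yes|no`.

SC:no TSO:no PSO:yes

outcome vector order: (A.a,C.a,C.b)
SC: 10 outcomes — {<1 0 0>, <1 0 1>, <1 0 2>, <1 1 1>, <1 1 2>, <2 0 0>, <2 0 1>, <2 0 2>, <2 1 1>, <2 1 2>}
TSO: 10 outcomes — {<1 0 0>, <1 0 1>, <1 0 2>, <1 1 1>, <1 1 2>, <2 0 0>, <2 0 1>, <2 0 2>, <2 1 1>, <2 1 2>}
PSO: 11 outcomes — {<1 0 0>, <1 0 1>, <1 0 2>, <1 1 0>, <1 1 1>, <1 1 2>, <2 0 0>, <2 0 1>, <2 0 2>, <2 1 1>, <2 1 2>}
target <1 1 0> ∈ {PSO}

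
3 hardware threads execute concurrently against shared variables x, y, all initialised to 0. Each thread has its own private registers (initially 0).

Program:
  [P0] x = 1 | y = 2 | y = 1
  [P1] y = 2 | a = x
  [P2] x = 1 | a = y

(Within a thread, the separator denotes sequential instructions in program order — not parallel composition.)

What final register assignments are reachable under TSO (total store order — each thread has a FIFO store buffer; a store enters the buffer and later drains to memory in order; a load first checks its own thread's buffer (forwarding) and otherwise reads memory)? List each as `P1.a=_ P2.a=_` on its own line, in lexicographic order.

outcome vector order: (P1.a,P2.a)
|TSO outcomes| = 6

P1.a=0 P2.a=0
P1.a=0 P2.a=1
P1.a=0 P2.a=2
P1.a=1 P2.a=0
P1.a=1 P2.a=1
P1.a=1 P2.a=2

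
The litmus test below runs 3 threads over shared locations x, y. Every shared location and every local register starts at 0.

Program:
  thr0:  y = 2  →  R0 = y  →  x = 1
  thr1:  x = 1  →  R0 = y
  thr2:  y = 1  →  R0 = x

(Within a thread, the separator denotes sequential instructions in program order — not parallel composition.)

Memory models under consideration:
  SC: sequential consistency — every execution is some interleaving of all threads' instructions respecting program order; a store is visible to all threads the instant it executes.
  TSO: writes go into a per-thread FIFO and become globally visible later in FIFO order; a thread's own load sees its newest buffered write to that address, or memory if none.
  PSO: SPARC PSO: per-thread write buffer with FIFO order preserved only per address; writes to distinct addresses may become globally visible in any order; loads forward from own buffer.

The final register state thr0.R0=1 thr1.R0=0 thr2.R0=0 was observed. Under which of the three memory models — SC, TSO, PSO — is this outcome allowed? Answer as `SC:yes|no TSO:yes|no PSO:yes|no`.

outcome vector order: (thr0.R0,thr1.R0,thr2.R0)
SC (9): (1,0,1) (1,1,0) (1,1,1) (1,2,1) (2,0,1) (2,1,0) (2,1,1) (2,2,0) (2,2,1)
TSO (12): (1,0,0) (1,0,1) (1,1,0) (1,1,1) (1,2,0) (1,2,1) (2,0,0) (2,0,1) (2,1,0) (2,1,1) (2,2,0) (2,2,1)
PSO (12): (1,0,0) (1,0,1) (1,1,0) (1,1,1) (1,2,0) (1,2,1) (2,0,0) (2,0,1) (2,1,0) (2,1,1) (2,2,0) (2,2,1)
target (1,0,0) ∈ {TSO,PSO}

SC:no TSO:yes PSO:yes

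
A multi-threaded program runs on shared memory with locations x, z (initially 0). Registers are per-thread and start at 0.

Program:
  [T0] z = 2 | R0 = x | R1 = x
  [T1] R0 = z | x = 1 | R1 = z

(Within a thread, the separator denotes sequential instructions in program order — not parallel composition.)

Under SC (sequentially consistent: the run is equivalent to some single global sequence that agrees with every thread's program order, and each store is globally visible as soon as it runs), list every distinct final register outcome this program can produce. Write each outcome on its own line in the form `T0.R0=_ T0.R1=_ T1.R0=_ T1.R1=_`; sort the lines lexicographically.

outcome vector order: (T0.R0,T0.R1,T1.R0,T1.R1)
|SC outcomes| = 7

T0.R0=0 T0.R1=0 T1.R0=0 T1.R1=2
T0.R0=0 T0.R1=0 T1.R0=2 T1.R1=2
T0.R0=0 T0.R1=1 T1.R0=0 T1.R1=2
T0.R0=0 T0.R1=1 T1.R0=2 T1.R1=2
T0.R0=1 T0.R1=1 T1.R0=0 T1.R1=0
T0.R0=1 T0.R1=1 T1.R0=0 T1.R1=2
T0.R0=1 T0.R1=1 T1.R0=2 T1.R1=2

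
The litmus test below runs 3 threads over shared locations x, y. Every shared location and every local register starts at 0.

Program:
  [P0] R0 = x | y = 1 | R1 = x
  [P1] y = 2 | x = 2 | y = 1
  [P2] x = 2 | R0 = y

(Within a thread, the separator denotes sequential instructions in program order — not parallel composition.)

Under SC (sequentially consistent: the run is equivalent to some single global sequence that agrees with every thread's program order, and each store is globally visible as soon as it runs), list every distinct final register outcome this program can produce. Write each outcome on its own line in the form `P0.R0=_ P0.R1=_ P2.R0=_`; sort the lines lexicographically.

P0.R0=0 P0.R1=0 P2.R0=1
P0.R0=0 P0.R1=0 P2.R0=2
P0.R0=0 P0.R1=2 P2.R0=0
P0.R0=0 P0.R1=2 P2.R0=1
P0.R0=0 P0.R1=2 P2.R0=2
P0.R0=2 P0.R1=2 P2.R0=0
P0.R0=2 P0.R1=2 P2.R0=1
P0.R0=2 P0.R1=2 P2.R0=2

outcome vector order: (P0.R0,P0.R1,P2.R0)
|SC outcomes| = 8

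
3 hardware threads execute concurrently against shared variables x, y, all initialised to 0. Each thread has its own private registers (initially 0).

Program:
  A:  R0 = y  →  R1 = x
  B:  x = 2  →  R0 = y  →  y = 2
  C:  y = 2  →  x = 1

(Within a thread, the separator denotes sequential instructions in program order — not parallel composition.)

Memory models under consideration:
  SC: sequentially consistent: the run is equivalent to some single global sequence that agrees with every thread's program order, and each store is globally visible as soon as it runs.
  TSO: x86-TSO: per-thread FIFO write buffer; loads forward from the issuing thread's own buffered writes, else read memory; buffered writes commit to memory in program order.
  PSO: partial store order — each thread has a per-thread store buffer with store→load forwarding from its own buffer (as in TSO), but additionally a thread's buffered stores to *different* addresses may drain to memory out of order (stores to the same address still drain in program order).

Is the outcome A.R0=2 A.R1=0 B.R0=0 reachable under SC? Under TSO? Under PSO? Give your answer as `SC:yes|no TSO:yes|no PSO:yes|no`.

outcome vector order: (A.R0,A.R1,B.R0)
SC: 11 outcomes — {(0,0,0) (0,0,2) (0,1,0) (0,1,2) (0,2,0) (0,2,2) (2,0,2) (2,1,0) (2,1,2) (2,2,0) (2,2,2)}
TSO: 12 outcomes — {(0,0,0) (0,0,2) (0,1,0) (0,1,2) (0,2,0) (0,2,2) (2,0,0) (2,0,2) (2,1,0) (2,1,2) (2,2,0) (2,2,2)}
PSO: 12 outcomes — {(0,0,0) (0,0,2) (0,1,0) (0,1,2) (0,2,0) (0,2,2) (2,0,0) (2,0,2) (2,1,0) (2,1,2) (2,2,0) (2,2,2)}
target (2,0,0) ∈ {TSO,PSO}

SC:no TSO:yes PSO:yes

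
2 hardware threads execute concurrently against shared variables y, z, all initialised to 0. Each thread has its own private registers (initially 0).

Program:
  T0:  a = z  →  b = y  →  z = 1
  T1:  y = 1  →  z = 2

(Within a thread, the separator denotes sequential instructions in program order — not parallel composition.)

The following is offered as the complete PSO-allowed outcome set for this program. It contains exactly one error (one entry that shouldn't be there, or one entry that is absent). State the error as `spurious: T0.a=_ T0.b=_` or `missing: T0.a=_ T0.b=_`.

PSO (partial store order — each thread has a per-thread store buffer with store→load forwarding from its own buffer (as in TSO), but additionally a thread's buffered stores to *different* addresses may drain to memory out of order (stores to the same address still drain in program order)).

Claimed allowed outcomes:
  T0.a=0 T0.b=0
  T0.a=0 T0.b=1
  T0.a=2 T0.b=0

missing: T0.a=2 T0.b=1

outcome vector order: (T0.a,T0.b)
PSO: 4 outcomes — {00 01 20 21}
PSO∖claimed = {21}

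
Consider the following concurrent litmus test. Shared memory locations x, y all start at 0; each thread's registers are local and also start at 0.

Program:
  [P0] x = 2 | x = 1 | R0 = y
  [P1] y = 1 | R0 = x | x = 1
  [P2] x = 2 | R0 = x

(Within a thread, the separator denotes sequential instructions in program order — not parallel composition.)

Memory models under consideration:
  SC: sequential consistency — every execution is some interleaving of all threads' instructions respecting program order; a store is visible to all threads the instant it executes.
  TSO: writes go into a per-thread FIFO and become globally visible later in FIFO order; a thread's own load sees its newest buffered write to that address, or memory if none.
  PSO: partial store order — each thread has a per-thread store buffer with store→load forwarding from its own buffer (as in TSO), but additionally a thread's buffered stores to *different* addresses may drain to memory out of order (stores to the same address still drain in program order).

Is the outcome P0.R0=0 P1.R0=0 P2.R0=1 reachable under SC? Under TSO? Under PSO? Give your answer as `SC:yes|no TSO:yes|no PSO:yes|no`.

outcome vector order: (P0.R0,P1.R0,P2.R0)
[SC] allowed = {(0,1,1); (0,1,2); (0,2,1); (0,2,2); (1,0,1); (1,0,2); (1,1,1); (1,1,2); (1,2,1); (1,2,2)}
[TSO] allowed = {(0,0,1); (0,0,2); (0,1,1); (0,1,2); (0,2,1); (0,2,2); (1,0,1); (1,0,2); (1,1,1); (1,1,2); (1,2,1); (1,2,2)}
[PSO] allowed = {(0,0,1); (0,0,2); (0,1,1); (0,1,2); (0,2,1); (0,2,2); (1,0,1); (1,0,2); (1,1,1); (1,1,2); (1,2,1); (1,2,2)}
target (0,0,1) ∈ {TSO,PSO}

SC:no TSO:yes PSO:yes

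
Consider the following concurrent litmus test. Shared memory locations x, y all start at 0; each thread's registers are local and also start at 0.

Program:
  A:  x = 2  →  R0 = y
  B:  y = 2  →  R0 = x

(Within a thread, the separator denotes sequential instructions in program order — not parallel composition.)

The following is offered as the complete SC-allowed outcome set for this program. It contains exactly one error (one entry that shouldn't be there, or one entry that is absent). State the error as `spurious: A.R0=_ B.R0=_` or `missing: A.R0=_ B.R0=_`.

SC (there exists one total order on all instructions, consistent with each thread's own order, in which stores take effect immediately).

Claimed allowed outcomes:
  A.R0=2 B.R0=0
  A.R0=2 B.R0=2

missing: A.R0=0 B.R0=2

outcome vector order: (A.R0,B.R0)
SC (3): 02, 20, 22
SC∖claimed = {02}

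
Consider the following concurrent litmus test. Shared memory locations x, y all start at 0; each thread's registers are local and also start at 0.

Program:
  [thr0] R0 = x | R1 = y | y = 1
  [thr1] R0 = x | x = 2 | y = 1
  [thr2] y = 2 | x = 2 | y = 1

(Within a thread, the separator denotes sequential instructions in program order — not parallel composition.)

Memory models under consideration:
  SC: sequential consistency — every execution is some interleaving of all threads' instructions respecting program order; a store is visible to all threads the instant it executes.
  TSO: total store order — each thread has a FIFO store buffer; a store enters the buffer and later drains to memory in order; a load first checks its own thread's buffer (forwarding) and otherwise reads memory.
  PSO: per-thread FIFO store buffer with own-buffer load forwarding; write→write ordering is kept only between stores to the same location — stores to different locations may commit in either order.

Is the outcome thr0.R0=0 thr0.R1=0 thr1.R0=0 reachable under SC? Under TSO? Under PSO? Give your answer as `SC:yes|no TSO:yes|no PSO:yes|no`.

outcome vector order: (thr0.R0,thr0.R1,thr1.R0)
[SC] allowed = {0/0/0, 0/0/2, 0/1/0, 0/1/2, 0/2/0, 0/2/2, 2/0/0, 2/1/0, 2/1/2, 2/2/0, 2/2/2}
[TSO] allowed = {0/0/0, 0/0/2, 0/1/0, 0/1/2, 0/2/0, 0/2/2, 2/0/0, 2/1/0, 2/1/2, 2/2/0, 2/2/2}
[PSO] allowed = {0/0/0, 0/0/2, 0/1/0, 0/1/2, 0/2/0, 0/2/2, 2/0/0, 2/0/2, 2/1/0, 2/1/2, 2/2/0, 2/2/2}
target 0/0/0 ∈ {SC,TSO,PSO}

SC:yes TSO:yes PSO:yes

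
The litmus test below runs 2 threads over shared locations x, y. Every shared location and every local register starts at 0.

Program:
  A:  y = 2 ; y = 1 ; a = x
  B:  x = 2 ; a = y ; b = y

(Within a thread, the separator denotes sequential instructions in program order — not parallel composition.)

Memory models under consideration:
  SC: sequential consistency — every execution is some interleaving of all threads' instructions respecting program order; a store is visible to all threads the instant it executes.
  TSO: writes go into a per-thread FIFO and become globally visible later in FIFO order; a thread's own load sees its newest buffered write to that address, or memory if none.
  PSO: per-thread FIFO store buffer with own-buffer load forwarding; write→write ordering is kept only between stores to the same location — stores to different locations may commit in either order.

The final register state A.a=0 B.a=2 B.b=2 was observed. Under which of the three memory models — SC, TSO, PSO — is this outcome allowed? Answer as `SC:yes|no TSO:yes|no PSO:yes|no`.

SC:no TSO:yes PSO:yes

outcome vector order: (A.a,B.a,B.b)
SC (7): 011 200 201 202 211 221 222
TSO (12): 000 001 002 011 021 022 200 201 202 211 221 222
PSO (12): 000 001 002 011 021 022 200 201 202 211 221 222
target 022 ∈ {TSO,PSO}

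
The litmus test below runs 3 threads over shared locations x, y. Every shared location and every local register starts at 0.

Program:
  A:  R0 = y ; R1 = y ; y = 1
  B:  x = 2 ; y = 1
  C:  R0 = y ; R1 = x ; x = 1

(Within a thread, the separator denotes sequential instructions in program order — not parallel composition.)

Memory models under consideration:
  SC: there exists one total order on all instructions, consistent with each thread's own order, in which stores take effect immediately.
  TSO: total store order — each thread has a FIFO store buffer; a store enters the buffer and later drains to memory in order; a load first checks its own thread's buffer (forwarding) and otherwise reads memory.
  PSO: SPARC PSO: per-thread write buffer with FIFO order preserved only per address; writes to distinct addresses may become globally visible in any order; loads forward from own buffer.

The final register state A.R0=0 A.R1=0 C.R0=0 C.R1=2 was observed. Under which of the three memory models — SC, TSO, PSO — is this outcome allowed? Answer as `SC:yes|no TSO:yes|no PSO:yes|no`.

SC:yes TSO:yes PSO:yes

outcome vector order: (A.R0,A.R1,C.R0,C.R1)
[SC] allowed = {0000; 0002; 0010; 0012; 0100; 0102; 0112; 1100; 1102; 1112}
[TSO] allowed = {0000; 0002; 0010; 0012; 0100; 0102; 0112; 1100; 1102; 1112}
[PSO] allowed = {0000; 0002; 0010; 0012; 0100; 0102; 0110; 0112; 1100; 1102; 1110; 1112}
target 0002 ∈ {SC,TSO,PSO}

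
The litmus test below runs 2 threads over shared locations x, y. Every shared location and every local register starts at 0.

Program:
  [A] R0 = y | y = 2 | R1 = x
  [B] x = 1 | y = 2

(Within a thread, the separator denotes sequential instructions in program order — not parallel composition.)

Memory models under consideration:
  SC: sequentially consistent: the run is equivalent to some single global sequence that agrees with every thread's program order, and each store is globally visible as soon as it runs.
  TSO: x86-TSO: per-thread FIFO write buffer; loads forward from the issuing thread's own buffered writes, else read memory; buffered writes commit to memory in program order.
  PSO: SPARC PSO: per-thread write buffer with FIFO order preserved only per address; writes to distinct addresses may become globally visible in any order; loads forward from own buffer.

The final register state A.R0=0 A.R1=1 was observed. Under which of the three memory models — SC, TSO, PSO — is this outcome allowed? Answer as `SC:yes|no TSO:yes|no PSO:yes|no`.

SC:yes TSO:yes PSO:yes

outcome vector order: (A.R0,A.R1)
SC: 3 outcomes — {<0 0>, <0 1>, <2 1>}
TSO: 3 outcomes — {<0 0>, <0 1>, <2 1>}
PSO: 4 outcomes — {<0 0>, <0 1>, <2 0>, <2 1>}
target <0 1> ∈ {SC,TSO,PSO}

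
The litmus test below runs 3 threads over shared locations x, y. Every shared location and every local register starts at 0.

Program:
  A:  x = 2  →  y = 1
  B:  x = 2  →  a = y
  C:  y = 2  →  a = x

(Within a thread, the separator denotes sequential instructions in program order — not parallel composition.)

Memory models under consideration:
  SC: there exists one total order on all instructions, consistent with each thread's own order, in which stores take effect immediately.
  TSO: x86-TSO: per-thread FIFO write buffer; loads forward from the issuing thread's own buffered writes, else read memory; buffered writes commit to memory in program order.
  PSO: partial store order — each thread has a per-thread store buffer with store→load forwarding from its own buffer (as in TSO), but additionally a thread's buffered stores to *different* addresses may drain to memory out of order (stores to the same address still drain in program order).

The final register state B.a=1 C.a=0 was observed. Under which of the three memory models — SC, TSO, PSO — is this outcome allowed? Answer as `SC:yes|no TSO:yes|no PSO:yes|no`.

outcome vector order: (B.a,C.a)
SC (5): 02, 10, 12, 20, 22
TSO (6): 00, 02, 10, 12, 20, 22
PSO (6): 00, 02, 10, 12, 20, 22
target 10 ∈ {SC,TSO,PSO}

SC:yes TSO:yes PSO:yes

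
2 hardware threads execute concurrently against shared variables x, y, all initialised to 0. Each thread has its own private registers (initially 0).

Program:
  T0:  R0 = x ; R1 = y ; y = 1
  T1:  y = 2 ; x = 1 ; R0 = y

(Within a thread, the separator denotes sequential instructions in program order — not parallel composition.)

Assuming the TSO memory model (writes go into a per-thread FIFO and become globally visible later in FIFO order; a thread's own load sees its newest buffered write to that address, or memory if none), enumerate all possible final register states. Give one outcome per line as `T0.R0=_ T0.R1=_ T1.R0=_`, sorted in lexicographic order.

outcome vector order: (T0.R0,T0.R1,T1.R0)
|TSO outcomes| = 6

T0.R0=0 T0.R1=0 T1.R0=1
T0.R0=0 T0.R1=0 T1.R0=2
T0.R0=0 T0.R1=2 T1.R0=1
T0.R0=0 T0.R1=2 T1.R0=2
T0.R0=1 T0.R1=2 T1.R0=1
T0.R0=1 T0.R1=2 T1.R0=2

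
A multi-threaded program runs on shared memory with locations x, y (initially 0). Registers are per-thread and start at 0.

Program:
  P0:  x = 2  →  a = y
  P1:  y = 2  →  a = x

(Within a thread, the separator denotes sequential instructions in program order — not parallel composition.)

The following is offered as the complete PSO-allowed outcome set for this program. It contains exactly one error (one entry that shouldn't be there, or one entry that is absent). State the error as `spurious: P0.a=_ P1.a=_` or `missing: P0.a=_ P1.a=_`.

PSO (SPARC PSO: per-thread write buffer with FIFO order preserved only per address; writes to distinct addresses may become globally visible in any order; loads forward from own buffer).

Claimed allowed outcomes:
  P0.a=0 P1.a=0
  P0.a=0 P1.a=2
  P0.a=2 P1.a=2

missing: P0.a=2 P1.a=0

outcome vector order: (P0.a,P1.a)
PSO: 4 outcomes — {(0,0) (0,2) (2,0) (2,2)}
PSO∖claimed = {(2,0)}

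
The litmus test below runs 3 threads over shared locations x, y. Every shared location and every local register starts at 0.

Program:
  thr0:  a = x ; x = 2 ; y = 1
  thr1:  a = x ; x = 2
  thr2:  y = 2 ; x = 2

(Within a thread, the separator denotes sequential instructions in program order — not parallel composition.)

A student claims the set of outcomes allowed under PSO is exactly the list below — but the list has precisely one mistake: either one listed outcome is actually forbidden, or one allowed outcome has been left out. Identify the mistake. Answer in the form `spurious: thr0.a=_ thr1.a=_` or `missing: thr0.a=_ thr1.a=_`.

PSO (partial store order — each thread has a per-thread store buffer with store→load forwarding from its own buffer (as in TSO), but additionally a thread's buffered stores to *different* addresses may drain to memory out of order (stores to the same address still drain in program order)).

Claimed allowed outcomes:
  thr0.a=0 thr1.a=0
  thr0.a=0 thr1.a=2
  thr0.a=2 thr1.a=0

missing: thr0.a=2 thr1.a=2

outcome vector order: (thr0.a,thr1.a)
[PSO] allowed = {00, 02, 20, 22}
PSO∖claimed = {22}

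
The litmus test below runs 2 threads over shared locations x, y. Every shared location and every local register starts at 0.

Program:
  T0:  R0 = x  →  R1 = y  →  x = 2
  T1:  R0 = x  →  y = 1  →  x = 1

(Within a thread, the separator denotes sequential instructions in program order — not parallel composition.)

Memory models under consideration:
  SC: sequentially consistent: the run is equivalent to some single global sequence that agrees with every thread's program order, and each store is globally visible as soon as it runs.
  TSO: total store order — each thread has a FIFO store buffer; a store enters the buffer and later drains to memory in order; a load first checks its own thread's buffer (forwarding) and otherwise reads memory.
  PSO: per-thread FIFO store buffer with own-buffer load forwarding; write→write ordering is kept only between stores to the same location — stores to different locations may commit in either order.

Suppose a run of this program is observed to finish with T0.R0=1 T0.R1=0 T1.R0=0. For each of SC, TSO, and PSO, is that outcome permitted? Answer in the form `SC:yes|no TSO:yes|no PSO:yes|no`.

SC:no TSO:no PSO:yes

outcome vector order: (T0.R0,T0.R1,T1.R0)
[SC] allowed = {(0,0,0), (0,0,2), (0,1,0), (1,1,0)}
[TSO] allowed = {(0,0,0), (0,0,2), (0,1,0), (1,1,0)}
[PSO] allowed = {(0,0,0), (0,0,2), (0,1,0), (1,0,0), (1,1,0)}
target (1,0,0) ∈ {PSO}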